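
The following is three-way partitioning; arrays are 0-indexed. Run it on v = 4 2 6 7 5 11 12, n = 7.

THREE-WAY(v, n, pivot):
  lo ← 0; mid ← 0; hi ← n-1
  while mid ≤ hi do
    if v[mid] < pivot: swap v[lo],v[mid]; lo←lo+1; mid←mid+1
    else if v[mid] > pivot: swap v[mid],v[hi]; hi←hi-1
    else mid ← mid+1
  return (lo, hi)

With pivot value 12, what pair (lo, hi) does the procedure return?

lo=0 mid=0 hi=6
4<12: swap(0,0), lo=1 mid=1 ⇒ 4 2 6 7 5 11 12
2<12: swap(1,1), lo=2 mid=2 ⇒ 4 2 6 7 5 11 12
6<12: swap(2,2), lo=3 mid=3 ⇒ 4 2 6 7 5 11 12
7<12: swap(3,3), lo=4 mid=4 ⇒ 4 2 6 7 5 11 12
5<12: swap(4,4), lo=5 mid=5 ⇒ 4 2 6 7 5 11 12
11<12: swap(5,5), lo=6 mid=6 ⇒ 4 2 6 7 5 11 12
12=12: mid=7
done. lo=6 hi=6; v=4 2 6 7 5 11 12

(6, 6)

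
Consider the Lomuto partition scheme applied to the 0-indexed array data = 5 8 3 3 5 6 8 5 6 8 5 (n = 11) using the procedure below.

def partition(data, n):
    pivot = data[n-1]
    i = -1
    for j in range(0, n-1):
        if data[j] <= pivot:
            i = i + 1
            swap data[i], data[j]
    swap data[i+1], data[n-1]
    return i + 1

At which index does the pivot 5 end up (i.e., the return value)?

pivot = data[10] = 5; i = -1
j=0: data[0]=5 ≤ 5 → i=0, swap data[0],data[0] (no change) → 5 8 3 3 5 6 8 5 6 8 5
j=1: data[1]=8 > 5 → no swap
j=2: data[2]=3 ≤ 5 → i=1, swap data[1],data[2] → 5 3 8 3 5 6 8 5 6 8 5
j=3: data[3]=3 ≤ 5 → i=2, swap data[2],data[3] → 5 3 3 8 5 6 8 5 6 8 5
j=4: data[4]=5 ≤ 5 → i=3, swap data[3],data[4] → 5 3 3 5 8 6 8 5 6 8 5
j=5: data[5]=6 > 5 → no swap
j=6: data[6]=8 > 5 → no swap
j=7: data[7]=5 ≤ 5 → i=4, swap data[4],data[7] → 5 3 3 5 5 6 8 8 6 8 5
j=8: data[8]=6 > 5 → no swap
j=9: data[9]=8 > 5 → no swap
final swap data[5],data[10] → 5 3 3 5 5 5 8 8 6 8 6; return 5

5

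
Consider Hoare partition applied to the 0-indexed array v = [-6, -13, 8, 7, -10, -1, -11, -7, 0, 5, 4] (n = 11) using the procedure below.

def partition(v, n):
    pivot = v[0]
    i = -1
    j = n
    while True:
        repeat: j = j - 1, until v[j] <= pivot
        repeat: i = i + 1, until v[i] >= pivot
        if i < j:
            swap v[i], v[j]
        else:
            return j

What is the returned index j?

pivot=-6
j stops at 7 (-7), i stops at 0 (-6); swap ⇒ [-7, -13, 8, 7, -10, -1, -11, -6, 0, 5, 4]
j stops at 6 (-11), i stops at 2 (8); swap ⇒ [-7, -13, -11, 7, -10, -1, 8, -6, 0, 5, 4]
j stops at 4 (-10), i stops at 3 (7); swap ⇒ [-7, -13, -11, -10, 7, -1, 8, -6, 0, 5, 4]
j stops at 3, i stops at 4; i≥j ⇒ return 3. v=[-7, -13, -11, -10, 7, -1, 8, -6, 0, 5, 4]

3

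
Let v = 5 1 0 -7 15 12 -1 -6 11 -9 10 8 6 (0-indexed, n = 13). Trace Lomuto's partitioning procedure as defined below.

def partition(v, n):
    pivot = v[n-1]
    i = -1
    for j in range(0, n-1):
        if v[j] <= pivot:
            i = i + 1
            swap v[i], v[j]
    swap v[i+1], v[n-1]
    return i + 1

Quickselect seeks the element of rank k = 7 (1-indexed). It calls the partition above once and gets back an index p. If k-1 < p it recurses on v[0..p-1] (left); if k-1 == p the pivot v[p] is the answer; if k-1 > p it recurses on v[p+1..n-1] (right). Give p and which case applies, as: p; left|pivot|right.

7; left

pivot = v[12] = 6; i = -1
j=0: v[0]=5 ≤ 6 → i=0, swap v[0],v[0] (no change) → 5 1 0 -7 15 12 -1 -6 11 -9 10 8 6
j=1: v[1]=1 ≤ 6 → i=1, swap v[1],v[1] (no change) → 5 1 0 -7 15 12 -1 -6 11 -9 10 8 6
j=2: v[2]=0 ≤ 6 → i=2, swap v[2],v[2] (no change) → 5 1 0 -7 15 12 -1 -6 11 -9 10 8 6
j=3: v[3]=-7 ≤ 6 → i=3, swap v[3],v[3] (no change) → 5 1 0 -7 15 12 -1 -6 11 -9 10 8 6
j=4: v[4]=15 > 6 → no swap
j=5: v[5]=12 > 6 → no swap
j=6: v[6]=-1 ≤ 6 → i=4, swap v[4],v[6] → 5 1 0 -7 -1 12 15 -6 11 -9 10 8 6
j=7: v[7]=-6 ≤ 6 → i=5, swap v[5],v[7] → 5 1 0 -7 -1 -6 15 12 11 -9 10 8 6
j=8: v[8]=11 > 6 → no swap
j=9: v[9]=-9 ≤ 6 → i=6, swap v[6],v[9] → 5 1 0 -7 -1 -6 -9 12 11 15 10 8 6
j=10: v[10]=10 > 6 → no swap
j=11: v[11]=8 > 6 → no swap
final swap v[7],v[12] → 5 1 0 -7 -1 -6 -9 6 11 15 10 8 12; return 7
p = 7; k-1 = 6 < 7 ⇒ left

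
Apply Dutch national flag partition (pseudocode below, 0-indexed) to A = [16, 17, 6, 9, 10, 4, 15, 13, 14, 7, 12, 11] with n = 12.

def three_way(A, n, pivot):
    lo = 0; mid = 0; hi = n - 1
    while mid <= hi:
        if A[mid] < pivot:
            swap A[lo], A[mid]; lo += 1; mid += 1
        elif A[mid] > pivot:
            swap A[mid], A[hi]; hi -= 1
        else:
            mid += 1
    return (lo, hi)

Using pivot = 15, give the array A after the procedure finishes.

lo=0 mid=0 hi=11
16>15: swap(0,11), hi=10 ⇒ [11, 17, 6, 9, 10, 4, 15, 13, 14, 7, 12, 16]
11<15: swap(0,0), lo=1 mid=1 ⇒ [11, 17, 6, 9, 10, 4, 15, 13, 14, 7, 12, 16]
17>15: swap(1,10), hi=9 ⇒ [11, 12, 6, 9, 10, 4, 15, 13, 14, 7, 17, 16]
12<15: swap(1,1), lo=2 mid=2 ⇒ [11, 12, 6, 9, 10, 4, 15, 13, 14, 7, 17, 16]
6<15: swap(2,2), lo=3 mid=3 ⇒ [11, 12, 6, 9, 10, 4, 15, 13, 14, 7, 17, 16]
9<15: swap(3,3), lo=4 mid=4 ⇒ [11, 12, 6, 9, 10, 4, 15, 13, 14, 7, 17, 16]
10<15: swap(4,4), lo=5 mid=5 ⇒ [11, 12, 6, 9, 10, 4, 15, 13, 14, 7, 17, 16]
4<15: swap(5,5), lo=6 mid=6 ⇒ [11, 12, 6, 9, 10, 4, 15, 13, 14, 7, 17, 16]
15=15: mid=7
13<15: swap(6,7), lo=7 mid=8 ⇒ [11, 12, 6, 9, 10, 4, 13, 15, 14, 7, 17, 16]
14<15: swap(7,8), lo=8 mid=9 ⇒ [11, 12, 6, 9, 10, 4, 13, 14, 15, 7, 17, 16]
7<15: swap(8,9), lo=9 mid=10 ⇒ [11, 12, 6, 9, 10, 4, 13, 14, 7, 15, 17, 16]
done. lo=9 hi=9; A=[11, 12, 6, 9, 10, 4, 13, 14, 7, 15, 17, 16]

[11, 12, 6, 9, 10, 4, 13, 14, 7, 15, 17, 16]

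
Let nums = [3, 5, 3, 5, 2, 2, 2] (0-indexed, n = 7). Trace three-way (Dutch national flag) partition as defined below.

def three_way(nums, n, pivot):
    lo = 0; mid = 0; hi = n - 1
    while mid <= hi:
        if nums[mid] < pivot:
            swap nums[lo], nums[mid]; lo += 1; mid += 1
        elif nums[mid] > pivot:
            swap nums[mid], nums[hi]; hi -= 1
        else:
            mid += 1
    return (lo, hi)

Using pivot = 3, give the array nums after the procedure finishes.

[2, 2, 2, 3, 3, 5, 5]

pivot = 3; lo=0, mid=0, hi=6
nums[mid]=3=3: mid=1
nums[mid]=5>3: swap nums[1],nums[6]; hi=5 → [3, 2, 3, 5, 2, 2, 5]
nums[mid]=2<3: swap nums[0],nums[1]; lo=1,mid=2 → [2, 3, 3, 5, 2, 2, 5]
nums[mid]=3=3: mid=3
nums[mid]=5>3: swap nums[3],nums[5]; hi=4 → [2, 3, 3, 2, 2, 5, 5]
nums[mid]=2<3: swap nums[1],nums[3]; lo=2,mid=4 → [2, 2, 3, 3, 2, 5, 5]
nums[mid]=2<3: swap nums[2],nums[4]; lo=3,mid=5 → [2, 2, 2, 3, 3, 5, 5]
end: lo=3, hi=4; nums = [2, 2, 2, 3, 3, 5, 5]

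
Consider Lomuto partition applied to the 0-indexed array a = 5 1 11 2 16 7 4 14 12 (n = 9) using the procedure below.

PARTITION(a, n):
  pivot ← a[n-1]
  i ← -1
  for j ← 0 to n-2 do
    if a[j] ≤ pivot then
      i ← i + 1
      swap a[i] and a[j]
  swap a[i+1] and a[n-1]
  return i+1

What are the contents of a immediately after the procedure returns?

5 1 11 2 7 4 12 14 16

pivot=12, i=-1
j=0: 5≤12, i=0, swap(0,0) ⇒ 5 1 11 2 16 7 4 14 12
j=1: 1≤12, i=1, swap(1,1) ⇒ 5 1 11 2 16 7 4 14 12
j=2: 11≤12, i=2, swap(2,2) ⇒ 5 1 11 2 16 7 4 14 12
j=3: 2≤12, i=3, swap(3,3) ⇒ 5 1 11 2 16 7 4 14 12
j=4: 16>12, skip
j=5: 7≤12, i=4, swap(4,5) ⇒ 5 1 11 2 7 16 4 14 12
j=6: 4≤12, i=5, swap(5,6) ⇒ 5 1 11 2 7 4 16 14 12
j=7: 14>12, skip
swap(6,8) ⇒ 5 1 11 2 7 4 12 14 16; return 6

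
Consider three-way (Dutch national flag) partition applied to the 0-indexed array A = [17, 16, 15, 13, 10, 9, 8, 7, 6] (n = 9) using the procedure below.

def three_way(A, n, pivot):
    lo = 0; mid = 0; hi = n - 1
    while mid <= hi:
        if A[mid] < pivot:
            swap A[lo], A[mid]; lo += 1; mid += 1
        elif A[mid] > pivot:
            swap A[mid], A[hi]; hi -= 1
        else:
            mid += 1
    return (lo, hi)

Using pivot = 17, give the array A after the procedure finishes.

[16, 15, 13, 10, 9, 8, 7, 6, 17]

lo=0 mid=0 hi=8
17=17: mid=1
16<17: swap(0,1), lo=1 mid=2 ⇒ [16, 17, 15, 13, 10, 9, 8, 7, 6]
15<17: swap(1,2), lo=2 mid=3 ⇒ [16, 15, 17, 13, 10, 9, 8, 7, 6]
13<17: swap(2,3), lo=3 mid=4 ⇒ [16, 15, 13, 17, 10, 9, 8, 7, 6]
10<17: swap(3,4), lo=4 mid=5 ⇒ [16, 15, 13, 10, 17, 9, 8, 7, 6]
9<17: swap(4,5), lo=5 mid=6 ⇒ [16, 15, 13, 10, 9, 17, 8, 7, 6]
8<17: swap(5,6), lo=6 mid=7 ⇒ [16, 15, 13, 10, 9, 8, 17, 7, 6]
7<17: swap(6,7), lo=7 mid=8 ⇒ [16, 15, 13, 10, 9, 8, 7, 17, 6]
6<17: swap(7,8), lo=8 mid=9 ⇒ [16, 15, 13, 10, 9, 8, 7, 6, 17]
done. lo=8 hi=8; A=[16, 15, 13, 10, 9, 8, 7, 6, 17]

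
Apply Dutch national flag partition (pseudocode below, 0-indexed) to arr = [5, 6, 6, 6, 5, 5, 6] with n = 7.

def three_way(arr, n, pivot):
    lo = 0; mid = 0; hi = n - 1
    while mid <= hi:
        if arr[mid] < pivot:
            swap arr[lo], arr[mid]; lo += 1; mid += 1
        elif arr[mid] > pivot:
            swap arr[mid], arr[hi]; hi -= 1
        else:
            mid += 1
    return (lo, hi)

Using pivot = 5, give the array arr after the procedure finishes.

[5, 5, 5, 6, 6, 6, 6]

pivot = 5; lo=0, mid=0, hi=6
arr[mid]=5=5: mid=1
arr[mid]=6>5: swap arr[1],arr[6]; hi=5 → [5, 6, 6, 6, 5, 5, 6]
arr[mid]=6>5: swap arr[1],arr[5]; hi=4 → [5, 5, 6, 6, 5, 6, 6]
arr[mid]=5=5: mid=2
arr[mid]=6>5: swap arr[2],arr[4]; hi=3 → [5, 5, 5, 6, 6, 6, 6]
arr[mid]=5=5: mid=3
arr[mid]=6>5: swap arr[3],arr[3]; hi=2 → [5, 5, 5, 6, 6, 6, 6]
end: lo=0, hi=2; arr = [5, 5, 5, 6, 6, 6, 6]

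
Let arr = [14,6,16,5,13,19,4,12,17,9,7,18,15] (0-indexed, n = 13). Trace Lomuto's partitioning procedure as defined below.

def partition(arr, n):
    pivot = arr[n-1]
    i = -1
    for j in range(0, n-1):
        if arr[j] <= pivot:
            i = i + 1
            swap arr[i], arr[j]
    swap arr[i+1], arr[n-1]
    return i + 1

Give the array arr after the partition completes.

[14,6,5,13,4,12,9,7,15,16,19,18,17]

pivot = arr[12] = 15; i = -1
j=0: arr[0]=14 ≤ 15 → i=0, swap arr[0],arr[0] (no change) → [14,6,16,5,13,19,4,12,17,9,7,18,15]
j=1: arr[1]=6 ≤ 15 → i=1, swap arr[1],arr[1] (no change) → [14,6,16,5,13,19,4,12,17,9,7,18,15]
j=2: arr[2]=16 > 15 → no swap
j=3: arr[3]=5 ≤ 15 → i=2, swap arr[2],arr[3] → [14,6,5,16,13,19,4,12,17,9,7,18,15]
j=4: arr[4]=13 ≤ 15 → i=3, swap arr[3],arr[4] → [14,6,5,13,16,19,4,12,17,9,7,18,15]
j=5: arr[5]=19 > 15 → no swap
j=6: arr[6]=4 ≤ 15 → i=4, swap arr[4],arr[6] → [14,6,5,13,4,19,16,12,17,9,7,18,15]
j=7: arr[7]=12 ≤ 15 → i=5, swap arr[5],arr[7] → [14,6,5,13,4,12,16,19,17,9,7,18,15]
j=8: arr[8]=17 > 15 → no swap
j=9: arr[9]=9 ≤ 15 → i=6, swap arr[6],arr[9] → [14,6,5,13,4,12,9,19,17,16,7,18,15]
j=10: arr[10]=7 ≤ 15 → i=7, swap arr[7],arr[10] → [14,6,5,13,4,12,9,7,17,16,19,18,15]
j=11: arr[11]=18 > 15 → no swap
final swap arr[8],arr[12] → [14,6,5,13,4,12,9,7,15,16,19,18,17]; return 8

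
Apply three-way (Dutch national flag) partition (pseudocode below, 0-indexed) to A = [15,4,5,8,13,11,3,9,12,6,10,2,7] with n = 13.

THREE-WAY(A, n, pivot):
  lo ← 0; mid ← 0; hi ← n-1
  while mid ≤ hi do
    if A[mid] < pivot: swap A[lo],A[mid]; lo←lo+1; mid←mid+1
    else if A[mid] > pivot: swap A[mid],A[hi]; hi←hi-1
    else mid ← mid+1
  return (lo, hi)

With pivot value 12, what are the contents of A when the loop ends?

lo=0 mid=0 hi=12
15>12: swap(0,12), hi=11 ⇒ [7,4,5,8,13,11,3,9,12,6,10,2,15]
7<12: swap(0,0), lo=1 mid=1 ⇒ [7,4,5,8,13,11,3,9,12,6,10,2,15]
4<12: swap(1,1), lo=2 mid=2 ⇒ [7,4,5,8,13,11,3,9,12,6,10,2,15]
5<12: swap(2,2), lo=3 mid=3 ⇒ [7,4,5,8,13,11,3,9,12,6,10,2,15]
8<12: swap(3,3), lo=4 mid=4 ⇒ [7,4,5,8,13,11,3,9,12,6,10,2,15]
13>12: swap(4,11), hi=10 ⇒ [7,4,5,8,2,11,3,9,12,6,10,13,15]
2<12: swap(4,4), lo=5 mid=5 ⇒ [7,4,5,8,2,11,3,9,12,6,10,13,15]
11<12: swap(5,5), lo=6 mid=6 ⇒ [7,4,5,8,2,11,3,9,12,6,10,13,15]
3<12: swap(6,6), lo=7 mid=7 ⇒ [7,4,5,8,2,11,3,9,12,6,10,13,15]
9<12: swap(7,7), lo=8 mid=8 ⇒ [7,4,5,8,2,11,3,9,12,6,10,13,15]
12=12: mid=9
6<12: swap(8,9), lo=9 mid=10 ⇒ [7,4,5,8,2,11,3,9,6,12,10,13,15]
10<12: swap(9,10), lo=10 mid=11 ⇒ [7,4,5,8,2,11,3,9,6,10,12,13,15]
done. lo=10 hi=10; A=[7,4,5,8,2,11,3,9,6,10,12,13,15]

[7,4,5,8,2,11,3,9,6,10,12,13,15]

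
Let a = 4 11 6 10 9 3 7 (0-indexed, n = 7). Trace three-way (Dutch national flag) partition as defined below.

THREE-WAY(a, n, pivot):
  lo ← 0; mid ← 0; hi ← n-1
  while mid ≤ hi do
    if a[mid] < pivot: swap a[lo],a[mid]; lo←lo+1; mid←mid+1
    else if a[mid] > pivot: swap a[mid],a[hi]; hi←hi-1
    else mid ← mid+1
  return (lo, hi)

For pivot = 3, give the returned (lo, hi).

pivot = 3; lo=0, mid=0, hi=6
a[mid]=4>3: swap a[0],a[6]; hi=5 → 7 11 6 10 9 3 4
a[mid]=7>3: swap a[0],a[5]; hi=4 → 3 11 6 10 9 7 4
a[mid]=3=3: mid=1
a[mid]=11>3: swap a[1],a[4]; hi=3 → 3 9 6 10 11 7 4
a[mid]=9>3: swap a[1],a[3]; hi=2 → 3 10 6 9 11 7 4
a[mid]=10>3: swap a[1],a[2]; hi=1 → 3 6 10 9 11 7 4
a[mid]=6>3: swap a[1],a[1]; hi=0 → 3 6 10 9 11 7 4
end: lo=0, hi=0; a = 3 6 10 9 11 7 4

(0, 0)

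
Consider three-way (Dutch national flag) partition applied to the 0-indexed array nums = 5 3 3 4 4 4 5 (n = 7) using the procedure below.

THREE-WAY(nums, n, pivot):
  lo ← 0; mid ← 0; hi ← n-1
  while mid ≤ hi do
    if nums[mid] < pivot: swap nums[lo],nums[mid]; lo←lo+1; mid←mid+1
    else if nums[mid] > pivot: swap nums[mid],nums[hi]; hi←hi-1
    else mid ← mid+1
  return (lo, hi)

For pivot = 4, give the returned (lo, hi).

(2, 4)

lo=0 mid=0 hi=6
5>4: swap(0,6), hi=5 ⇒ 5 3 3 4 4 4 5
5>4: swap(0,5), hi=4 ⇒ 4 3 3 4 4 5 5
4=4: mid=1
3<4: swap(0,1), lo=1 mid=2 ⇒ 3 4 3 4 4 5 5
3<4: swap(1,2), lo=2 mid=3 ⇒ 3 3 4 4 4 5 5
4=4: mid=4
4=4: mid=5
done. lo=2 hi=4; nums=3 3 4 4 4 5 5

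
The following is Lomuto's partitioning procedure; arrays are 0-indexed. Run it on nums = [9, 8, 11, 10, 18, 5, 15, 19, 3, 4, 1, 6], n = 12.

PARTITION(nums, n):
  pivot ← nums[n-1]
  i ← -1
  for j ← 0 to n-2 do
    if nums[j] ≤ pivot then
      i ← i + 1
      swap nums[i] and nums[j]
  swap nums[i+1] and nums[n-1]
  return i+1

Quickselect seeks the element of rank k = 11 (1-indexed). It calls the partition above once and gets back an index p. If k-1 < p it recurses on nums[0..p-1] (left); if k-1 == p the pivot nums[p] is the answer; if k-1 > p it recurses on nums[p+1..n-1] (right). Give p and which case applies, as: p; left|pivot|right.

pivot = nums[11] = 6; i = -1
j=0: nums[0]=9 > 6 → no swap
j=1: nums[1]=8 > 6 → no swap
j=2: nums[2]=11 > 6 → no swap
j=3: nums[3]=10 > 6 → no swap
j=4: nums[4]=18 > 6 → no swap
j=5: nums[5]=5 ≤ 6 → i=0, swap nums[0],nums[5] → [5, 8, 11, 10, 18, 9, 15, 19, 3, 4, 1, 6]
j=6: nums[6]=15 > 6 → no swap
j=7: nums[7]=19 > 6 → no swap
j=8: nums[8]=3 ≤ 6 → i=1, swap nums[1],nums[8] → [5, 3, 11, 10, 18, 9, 15, 19, 8, 4, 1, 6]
j=9: nums[9]=4 ≤ 6 → i=2, swap nums[2],nums[9] → [5, 3, 4, 10, 18, 9, 15, 19, 8, 11, 1, 6]
j=10: nums[10]=1 ≤ 6 → i=3, swap nums[3],nums[10] → [5, 3, 4, 1, 18, 9, 15, 19, 8, 11, 10, 6]
final swap nums[4],nums[11] → [5, 3, 4, 1, 6, 9, 15, 19, 8, 11, 10, 18]; return 4
p = 4; k-1 = 10 > 4 ⇒ right

4; right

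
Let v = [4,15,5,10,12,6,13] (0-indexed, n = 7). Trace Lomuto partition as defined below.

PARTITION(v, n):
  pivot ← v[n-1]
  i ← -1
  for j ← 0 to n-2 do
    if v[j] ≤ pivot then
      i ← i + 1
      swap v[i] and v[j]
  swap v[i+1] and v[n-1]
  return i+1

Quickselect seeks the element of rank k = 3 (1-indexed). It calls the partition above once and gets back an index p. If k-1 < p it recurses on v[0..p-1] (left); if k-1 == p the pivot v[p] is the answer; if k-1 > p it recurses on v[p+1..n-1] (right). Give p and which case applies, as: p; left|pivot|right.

pivot = v[6] = 13; i = -1
j=0: v[0]=4 ≤ 13 → i=0, swap v[0],v[0] (no change) → [4,15,5,10,12,6,13]
j=1: v[1]=15 > 13 → no swap
j=2: v[2]=5 ≤ 13 → i=1, swap v[1],v[2] → [4,5,15,10,12,6,13]
j=3: v[3]=10 ≤ 13 → i=2, swap v[2],v[3] → [4,5,10,15,12,6,13]
j=4: v[4]=12 ≤ 13 → i=3, swap v[3],v[4] → [4,5,10,12,15,6,13]
j=5: v[5]=6 ≤ 13 → i=4, swap v[4],v[5] → [4,5,10,12,6,15,13]
final swap v[5],v[6] → [4,5,10,12,6,13,15]; return 5
p = 5; k-1 = 2 < 5 ⇒ left

5; left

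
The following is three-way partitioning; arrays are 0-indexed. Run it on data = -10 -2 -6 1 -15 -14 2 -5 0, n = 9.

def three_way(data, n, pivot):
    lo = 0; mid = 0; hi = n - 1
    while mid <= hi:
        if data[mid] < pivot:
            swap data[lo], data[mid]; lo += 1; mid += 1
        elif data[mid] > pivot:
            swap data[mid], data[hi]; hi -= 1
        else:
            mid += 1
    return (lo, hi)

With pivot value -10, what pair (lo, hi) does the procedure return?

(2, 2)

pivot = -10; lo=0, mid=0, hi=8
data[mid]=-10=-10: mid=1
data[mid]=-2>-10: swap data[1],data[8]; hi=7 → -10 0 -6 1 -15 -14 2 -5 -2
data[mid]=0>-10: swap data[1],data[7]; hi=6 → -10 -5 -6 1 -15 -14 2 0 -2
data[mid]=-5>-10: swap data[1],data[6]; hi=5 → -10 2 -6 1 -15 -14 -5 0 -2
data[mid]=2>-10: swap data[1],data[5]; hi=4 → -10 -14 -6 1 -15 2 -5 0 -2
data[mid]=-14<-10: swap data[0],data[1]; lo=1,mid=2 → -14 -10 -6 1 -15 2 -5 0 -2
data[mid]=-6>-10: swap data[2],data[4]; hi=3 → -14 -10 -15 1 -6 2 -5 0 -2
data[mid]=-15<-10: swap data[1],data[2]; lo=2,mid=3 → -14 -15 -10 1 -6 2 -5 0 -2
data[mid]=1>-10: swap data[3],data[3]; hi=2 → -14 -15 -10 1 -6 2 -5 0 -2
end: lo=2, hi=2; data = -14 -15 -10 1 -6 2 -5 0 -2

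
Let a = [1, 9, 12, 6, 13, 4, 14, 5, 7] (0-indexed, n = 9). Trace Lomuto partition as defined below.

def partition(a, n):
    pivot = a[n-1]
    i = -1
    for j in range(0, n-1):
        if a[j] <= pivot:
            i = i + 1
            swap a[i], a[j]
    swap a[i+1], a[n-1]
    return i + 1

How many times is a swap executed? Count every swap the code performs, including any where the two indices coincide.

pivot = a[8] = 7; i = -1
j=0: a[0]=1 ≤ 7 → i=0, swap a[0],a[0] (no change) → [1, 9, 12, 6, 13, 4, 14, 5, 7]
j=1: a[1]=9 > 7 → no swap
j=2: a[2]=12 > 7 → no swap
j=3: a[3]=6 ≤ 7 → i=1, swap a[1],a[3] → [1, 6, 12, 9, 13, 4, 14, 5, 7]
j=4: a[4]=13 > 7 → no swap
j=5: a[5]=4 ≤ 7 → i=2, swap a[2],a[5] → [1, 6, 4, 9, 13, 12, 14, 5, 7]
j=6: a[6]=14 > 7 → no swap
j=7: a[7]=5 ≤ 7 → i=3, swap a[3],a[7] → [1, 6, 4, 5, 13, 12, 14, 9, 7]
final swap a[4],a[8] → [1, 6, 4, 5, 7, 12, 14, 9, 13]; return 4

5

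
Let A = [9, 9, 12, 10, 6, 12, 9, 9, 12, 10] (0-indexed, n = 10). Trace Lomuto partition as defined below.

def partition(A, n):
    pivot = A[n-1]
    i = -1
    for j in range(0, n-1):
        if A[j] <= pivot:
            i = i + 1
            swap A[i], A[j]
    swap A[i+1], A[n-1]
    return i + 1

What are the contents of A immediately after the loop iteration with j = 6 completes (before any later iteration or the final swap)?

pivot=10, i=-1
j=0: 9≤10, i=0, swap(0,0) ⇒ [9, 9, 12, 10, 6, 12, 9, 9, 12, 10]
j=1: 9≤10, i=1, swap(1,1) ⇒ [9, 9, 12, 10, 6, 12, 9, 9, 12, 10]
j=2: 12>10, skip
j=3: 10≤10, i=2, swap(2,3) ⇒ [9, 9, 10, 12, 6, 12, 9, 9, 12, 10]
j=4: 6≤10, i=3, swap(3,4) ⇒ [9, 9, 10, 6, 12, 12, 9, 9, 12, 10]
j=5: 12>10, skip
j=6: 9≤10, i=4, swap(4,6) ⇒ [9, 9, 10, 6, 9, 12, 12, 9, 12, 10]
(after j=6) A = [9, 9, 10, 6, 9, 12, 12, 9, 12, 10]

[9, 9, 10, 6, 9, 12, 12, 9, 12, 10]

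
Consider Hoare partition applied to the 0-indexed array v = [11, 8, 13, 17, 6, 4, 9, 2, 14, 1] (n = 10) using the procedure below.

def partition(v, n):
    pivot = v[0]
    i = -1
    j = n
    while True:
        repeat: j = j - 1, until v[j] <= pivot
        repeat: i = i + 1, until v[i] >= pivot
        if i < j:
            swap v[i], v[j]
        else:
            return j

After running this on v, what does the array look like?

pivot = v[0] = 11; i = -1, j = 10
j→9 (v[9]=1≤11), i→0 (v[0]=11≥11); i<j, swap → [1, 8, 13, 17, 6, 4, 9, 2, 14, 11]
j→7 (v[7]=2≤11), i→2 (v[2]=13≥11); i<j, swap → [1, 8, 2, 17, 6, 4, 9, 13, 14, 11]
j→6 (v[6]=9≤11), i→3 (v[3]=17≥11); i<j, swap → [1, 8, 2, 9, 6, 4, 17, 13, 14, 11]
j→5, i→6; i≥j, return j=5. v = [1, 8, 2, 9, 6, 4, 17, 13, 14, 11]

[1, 8, 2, 9, 6, 4, 17, 13, 14, 11]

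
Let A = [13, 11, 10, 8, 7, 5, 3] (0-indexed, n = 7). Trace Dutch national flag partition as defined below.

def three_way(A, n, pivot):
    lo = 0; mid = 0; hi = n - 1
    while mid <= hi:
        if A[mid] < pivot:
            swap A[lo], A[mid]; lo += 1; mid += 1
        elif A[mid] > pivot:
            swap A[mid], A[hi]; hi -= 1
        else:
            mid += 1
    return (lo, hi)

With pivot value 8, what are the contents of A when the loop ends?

[3, 5, 7, 8, 10, 11, 13]

lo=0 mid=0 hi=6
13>8: swap(0,6), hi=5 ⇒ [3, 11, 10, 8, 7, 5, 13]
3<8: swap(0,0), lo=1 mid=1 ⇒ [3, 11, 10, 8, 7, 5, 13]
11>8: swap(1,5), hi=4 ⇒ [3, 5, 10, 8, 7, 11, 13]
5<8: swap(1,1), lo=2 mid=2 ⇒ [3, 5, 10, 8, 7, 11, 13]
10>8: swap(2,4), hi=3 ⇒ [3, 5, 7, 8, 10, 11, 13]
7<8: swap(2,2), lo=3 mid=3 ⇒ [3, 5, 7, 8, 10, 11, 13]
8=8: mid=4
done. lo=3 hi=3; A=[3, 5, 7, 8, 10, 11, 13]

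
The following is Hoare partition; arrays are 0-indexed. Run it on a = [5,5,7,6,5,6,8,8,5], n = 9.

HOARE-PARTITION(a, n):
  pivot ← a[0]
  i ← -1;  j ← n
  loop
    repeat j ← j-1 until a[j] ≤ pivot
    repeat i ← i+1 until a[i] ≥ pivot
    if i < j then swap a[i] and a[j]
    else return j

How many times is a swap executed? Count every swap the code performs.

pivot=5
j stops at 8 (5), i stops at 0 (5); swap ⇒ [5,5,7,6,5,6,8,8,5]
j stops at 4 (5), i stops at 1 (5); swap ⇒ [5,5,7,6,5,6,8,8,5]
j stops at 1, i stops at 2; i≥j ⇒ return 1. a=[5,5,7,6,5,6,8,8,5]

2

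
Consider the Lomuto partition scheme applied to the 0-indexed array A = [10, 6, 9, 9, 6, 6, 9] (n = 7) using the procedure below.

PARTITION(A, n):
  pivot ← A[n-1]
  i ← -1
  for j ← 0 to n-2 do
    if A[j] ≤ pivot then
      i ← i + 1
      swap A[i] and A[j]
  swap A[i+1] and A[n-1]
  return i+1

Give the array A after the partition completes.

pivot=9, i=-1
j=0: 10>9, skip
j=1: 6≤9, i=0, swap(0,1) ⇒ [6, 10, 9, 9, 6, 6, 9]
j=2: 9≤9, i=1, swap(1,2) ⇒ [6, 9, 10, 9, 6, 6, 9]
j=3: 9≤9, i=2, swap(2,3) ⇒ [6, 9, 9, 10, 6, 6, 9]
j=4: 6≤9, i=3, swap(3,4) ⇒ [6, 9, 9, 6, 10, 6, 9]
j=5: 6≤9, i=4, swap(4,5) ⇒ [6, 9, 9, 6, 6, 10, 9]
swap(5,6) ⇒ [6, 9, 9, 6, 6, 9, 10]; return 5

[6, 9, 9, 6, 6, 9, 10]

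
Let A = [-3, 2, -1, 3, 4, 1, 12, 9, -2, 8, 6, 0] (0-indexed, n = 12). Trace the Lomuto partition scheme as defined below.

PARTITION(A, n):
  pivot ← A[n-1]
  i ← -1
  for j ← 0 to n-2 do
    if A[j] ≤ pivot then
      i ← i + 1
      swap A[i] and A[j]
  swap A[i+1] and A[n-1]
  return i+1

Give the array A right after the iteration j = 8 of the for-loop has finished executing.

pivot=0, i=-1
j=0: -3≤0, i=0, swap(0,0) ⇒ [-3, 2, -1, 3, 4, 1, 12, 9, -2, 8, 6, 0]
j=1: 2>0, skip
j=2: -1≤0, i=1, swap(1,2) ⇒ [-3, -1, 2, 3, 4, 1, 12, 9, -2, 8, 6, 0]
j=3: 3>0, skip
j=4: 4>0, skip
j=5: 1>0, skip
j=6: 12>0, skip
j=7: 9>0, skip
j=8: -2≤0, i=2, swap(2,8) ⇒ [-3, -1, -2, 3, 4, 1, 12, 9, 2, 8, 6, 0]
(after j=8) A = [-3, -1, -2, 3, 4, 1, 12, 9, 2, 8, 6, 0]

[-3, -1, -2, 3, 4, 1, 12, 9, 2, 8, 6, 0]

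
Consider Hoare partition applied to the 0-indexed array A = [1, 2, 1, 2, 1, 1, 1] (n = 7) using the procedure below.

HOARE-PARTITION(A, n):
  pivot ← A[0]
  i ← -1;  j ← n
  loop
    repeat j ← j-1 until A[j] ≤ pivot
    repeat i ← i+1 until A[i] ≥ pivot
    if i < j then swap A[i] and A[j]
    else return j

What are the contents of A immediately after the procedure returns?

[1, 1, 1, 2, 1, 2, 1]

pivot = A[0] = 1; i = -1, j = 7
j→6 (A[6]=1≤1), i→0 (A[0]=1≥1); i<j, swap → [1, 2, 1, 2, 1, 1, 1]
j→5 (A[5]=1≤1), i→1 (A[1]=2≥1); i<j, swap → [1, 1, 1, 2, 1, 2, 1]
j→4 (A[4]=1≤1), i→2 (A[2]=1≥1); i<j, swap → [1, 1, 1, 2, 1, 2, 1]
j→2, i→3; i≥j, return j=2. A = [1, 1, 1, 2, 1, 2, 1]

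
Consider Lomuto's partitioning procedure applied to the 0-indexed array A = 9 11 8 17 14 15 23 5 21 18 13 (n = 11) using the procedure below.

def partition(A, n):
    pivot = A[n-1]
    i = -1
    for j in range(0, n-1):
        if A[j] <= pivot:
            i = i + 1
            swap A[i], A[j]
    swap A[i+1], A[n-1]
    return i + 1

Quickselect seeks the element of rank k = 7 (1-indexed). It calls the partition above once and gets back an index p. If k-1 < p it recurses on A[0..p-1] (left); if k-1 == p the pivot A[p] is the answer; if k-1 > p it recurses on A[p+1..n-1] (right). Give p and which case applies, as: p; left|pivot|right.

pivot=13, i=-1
j=0: 9≤13, i=0, swap(0,0) ⇒ 9 11 8 17 14 15 23 5 21 18 13
j=1: 11≤13, i=1, swap(1,1) ⇒ 9 11 8 17 14 15 23 5 21 18 13
j=2: 8≤13, i=2, swap(2,2) ⇒ 9 11 8 17 14 15 23 5 21 18 13
j=3: 17>13, skip
j=4: 14>13, skip
j=5: 15>13, skip
j=6: 23>13, skip
j=7: 5≤13, i=3, swap(3,7) ⇒ 9 11 8 5 14 15 23 17 21 18 13
j=8: 21>13, skip
j=9: 18>13, skip
swap(4,10) ⇒ 9 11 8 5 13 15 23 17 21 18 14; return 4
p = 4; k-1 = 6 > 4 ⇒ right

4; right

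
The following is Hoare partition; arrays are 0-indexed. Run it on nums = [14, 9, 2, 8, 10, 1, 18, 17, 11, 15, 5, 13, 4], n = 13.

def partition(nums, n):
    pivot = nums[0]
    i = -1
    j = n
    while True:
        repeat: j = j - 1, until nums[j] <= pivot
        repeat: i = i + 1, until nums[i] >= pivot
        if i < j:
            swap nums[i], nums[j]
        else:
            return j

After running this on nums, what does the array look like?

[4, 9, 2, 8, 10, 1, 13, 5, 11, 15, 17, 18, 14]

pivot=14
j stops at 12 (4), i stops at 0 (14); swap ⇒ [4, 9, 2, 8, 10, 1, 18, 17, 11, 15, 5, 13, 14]
j stops at 11 (13), i stops at 6 (18); swap ⇒ [4, 9, 2, 8, 10, 1, 13, 17, 11, 15, 5, 18, 14]
j stops at 10 (5), i stops at 7 (17); swap ⇒ [4, 9, 2, 8, 10, 1, 13, 5, 11, 15, 17, 18, 14]
j stops at 8, i stops at 9; i≥j ⇒ return 8. nums=[4, 9, 2, 8, 10, 1, 13, 5, 11, 15, 17, 18, 14]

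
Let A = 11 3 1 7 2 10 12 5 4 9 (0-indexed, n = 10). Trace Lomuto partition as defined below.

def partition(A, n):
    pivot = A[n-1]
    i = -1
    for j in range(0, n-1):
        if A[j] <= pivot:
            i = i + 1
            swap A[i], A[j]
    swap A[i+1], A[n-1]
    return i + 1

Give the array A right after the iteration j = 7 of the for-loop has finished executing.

pivot = A[9] = 9; i = -1
j=0: A[0]=11 > 9 → no swap
j=1: A[1]=3 ≤ 9 → i=0, swap A[0],A[1] → 3 11 1 7 2 10 12 5 4 9
j=2: A[2]=1 ≤ 9 → i=1, swap A[1],A[2] → 3 1 11 7 2 10 12 5 4 9
j=3: A[3]=7 ≤ 9 → i=2, swap A[2],A[3] → 3 1 7 11 2 10 12 5 4 9
j=4: A[4]=2 ≤ 9 → i=3, swap A[3],A[4] → 3 1 7 2 11 10 12 5 4 9
j=5: A[5]=10 > 9 → no swap
j=6: A[6]=12 > 9 → no swap
j=7: A[7]=5 ≤ 9 → i=4, swap A[4],A[7] → 3 1 7 2 5 10 12 11 4 9
(after j=7) A = 3 1 7 2 5 10 12 11 4 9

3 1 7 2 5 10 12 11 4 9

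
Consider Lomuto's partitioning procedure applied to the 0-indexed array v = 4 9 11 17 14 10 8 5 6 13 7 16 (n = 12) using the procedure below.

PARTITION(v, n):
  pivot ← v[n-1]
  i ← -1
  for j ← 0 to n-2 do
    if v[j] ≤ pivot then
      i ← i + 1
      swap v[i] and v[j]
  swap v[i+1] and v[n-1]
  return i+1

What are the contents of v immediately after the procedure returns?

pivot = v[11] = 16; i = -1
j=0: v[0]=4 ≤ 16 → i=0, swap v[0],v[0] (no change) → 4 9 11 17 14 10 8 5 6 13 7 16
j=1: v[1]=9 ≤ 16 → i=1, swap v[1],v[1] (no change) → 4 9 11 17 14 10 8 5 6 13 7 16
j=2: v[2]=11 ≤ 16 → i=2, swap v[2],v[2] (no change) → 4 9 11 17 14 10 8 5 6 13 7 16
j=3: v[3]=17 > 16 → no swap
j=4: v[4]=14 ≤ 16 → i=3, swap v[3],v[4] → 4 9 11 14 17 10 8 5 6 13 7 16
j=5: v[5]=10 ≤ 16 → i=4, swap v[4],v[5] → 4 9 11 14 10 17 8 5 6 13 7 16
j=6: v[6]=8 ≤ 16 → i=5, swap v[5],v[6] → 4 9 11 14 10 8 17 5 6 13 7 16
j=7: v[7]=5 ≤ 16 → i=6, swap v[6],v[7] → 4 9 11 14 10 8 5 17 6 13 7 16
j=8: v[8]=6 ≤ 16 → i=7, swap v[7],v[8] → 4 9 11 14 10 8 5 6 17 13 7 16
j=9: v[9]=13 ≤ 16 → i=8, swap v[8],v[9] → 4 9 11 14 10 8 5 6 13 17 7 16
j=10: v[10]=7 ≤ 16 → i=9, swap v[9],v[10] → 4 9 11 14 10 8 5 6 13 7 17 16
final swap v[10],v[11] → 4 9 11 14 10 8 5 6 13 7 16 17; return 10

4 9 11 14 10 8 5 6 13 7 16 17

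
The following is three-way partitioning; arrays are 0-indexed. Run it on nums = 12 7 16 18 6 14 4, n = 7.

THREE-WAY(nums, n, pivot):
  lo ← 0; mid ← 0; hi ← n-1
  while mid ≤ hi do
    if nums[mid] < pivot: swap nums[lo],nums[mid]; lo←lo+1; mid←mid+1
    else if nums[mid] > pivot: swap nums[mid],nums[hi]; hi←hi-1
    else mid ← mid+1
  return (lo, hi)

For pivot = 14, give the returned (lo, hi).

lo=0 mid=0 hi=6
12<14: swap(0,0), lo=1 mid=1 ⇒ 12 7 16 18 6 14 4
7<14: swap(1,1), lo=2 mid=2 ⇒ 12 7 16 18 6 14 4
16>14: swap(2,6), hi=5 ⇒ 12 7 4 18 6 14 16
4<14: swap(2,2), lo=3 mid=3 ⇒ 12 7 4 18 6 14 16
18>14: swap(3,5), hi=4 ⇒ 12 7 4 14 6 18 16
14=14: mid=4
6<14: swap(3,4), lo=4 mid=5 ⇒ 12 7 4 6 14 18 16
done. lo=4 hi=4; nums=12 7 4 6 14 18 16

(4, 4)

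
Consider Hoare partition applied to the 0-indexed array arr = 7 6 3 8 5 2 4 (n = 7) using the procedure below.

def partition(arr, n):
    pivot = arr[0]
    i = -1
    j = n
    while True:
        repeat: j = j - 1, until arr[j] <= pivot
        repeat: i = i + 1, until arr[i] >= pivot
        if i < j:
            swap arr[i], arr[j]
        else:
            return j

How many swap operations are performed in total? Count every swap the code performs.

pivot = arr[0] = 7; i = -1, j = 7
j→6 (arr[6]=4≤7), i→0 (arr[0]=7≥7); i<j, swap → 4 6 3 8 5 2 7
j→5 (arr[5]=2≤7), i→3 (arr[3]=8≥7); i<j, swap → 4 6 3 2 5 8 7
j→4, i→5; i≥j, return j=4. arr = 4 6 3 2 5 8 7

2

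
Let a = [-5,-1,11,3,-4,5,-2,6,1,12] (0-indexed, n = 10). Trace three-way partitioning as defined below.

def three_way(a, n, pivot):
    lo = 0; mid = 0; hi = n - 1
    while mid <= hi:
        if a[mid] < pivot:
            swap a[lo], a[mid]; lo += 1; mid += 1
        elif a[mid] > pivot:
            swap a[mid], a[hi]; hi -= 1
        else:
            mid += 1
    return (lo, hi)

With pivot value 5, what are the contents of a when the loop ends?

pivot = 5; lo=0, mid=0, hi=9
a[mid]=-5<5: swap a[0],a[0]; lo=1,mid=1 → [-5,-1,11,3,-4,5,-2,6,1,12]
a[mid]=-1<5: swap a[1],a[1]; lo=2,mid=2 → [-5,-1,11,3,-4,5,-2,6,1,12]
a[mid]=11>5: swap a[2],a[9]; hi=8 → [-5,-1,12,3,-4,5,-2,6,1,11]
a[mid]=12>5: swap a[2],a[8]; hi=7 → [-5,-1,1,3,-4,5,-2,6,12,11]
a[mid]=1<5: swap a[2],a[2]; lo=3,mid=3 → [-5,-1,1,3,-4,5,-2,6,12,11]
a[mid]=3<5: swap a[3],a[3]; lo=4,mid=4 → [-5,-1,1,3,-4,5,-2,6,12,11]
a[mid]=-4<5: swap a[4],a[4]; lo=5,mid=5 → [-5,-1,1,3,-4,5,-2,6,12,11]
a[mid]=5=5: mid=6
a[mid]=-2<5: swap a[5],a[6]; lo=6,mid=7 → [-5,-1,1,3,-4,-2,5,6,12,11]
a[mid]=6>5: swap a[7],a[7]; hi=6 → [-5,-1,1,3,-4,-2,5,6,12,11]
end: lo=6, hi=6; a = [-5,-1,1,3,-4,-2,5,6,12,11]

[-5,-1,1,3,-4,-2,5,6,12,11]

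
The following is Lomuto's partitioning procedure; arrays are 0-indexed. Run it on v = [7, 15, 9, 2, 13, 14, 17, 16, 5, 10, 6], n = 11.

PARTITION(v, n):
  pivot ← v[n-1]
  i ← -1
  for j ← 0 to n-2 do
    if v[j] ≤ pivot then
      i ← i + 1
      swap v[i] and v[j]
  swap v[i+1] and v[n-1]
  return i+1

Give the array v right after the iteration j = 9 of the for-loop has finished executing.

pivot=6, i=-1
j=0: 7>6, skip
j=1: 15>6, skip
j=2: 9>6, skip
j=3: 2≤6, i=0, swap(0,3) ⇒ [2, 15, 9, 7, 13, 14, 17, 16, 5, 10, 6]
j=4: 13>6, skip
j=5: 14>6, skip
j=6: 17>6, skip
j=7: 16>6, skip
j=8: 5≤6, i=1, swap(1,8) ⇒ [2, 5, 9, 7, 13, 14, 17, 16, 15, 10, 6]
j=9: 10>6, skip
(after j=9) v = [2, 5, 9, 7, 13, 14, 17, 16, 15, 10, 6]

[2, 5, 9, 7, 13, 14, 17, 16, 15, 10, 6]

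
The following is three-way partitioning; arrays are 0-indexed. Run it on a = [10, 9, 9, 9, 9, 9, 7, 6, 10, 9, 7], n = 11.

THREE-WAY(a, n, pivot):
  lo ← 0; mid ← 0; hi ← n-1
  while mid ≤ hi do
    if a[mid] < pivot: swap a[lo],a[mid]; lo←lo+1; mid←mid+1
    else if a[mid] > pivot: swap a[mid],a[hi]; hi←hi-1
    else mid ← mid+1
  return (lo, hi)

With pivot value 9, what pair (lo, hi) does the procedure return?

lo=0 mid=0 hi=10
10>9: swap(0,10), hi=9 ⇒ [7, 9, 9, 9, 9, 9, 7, 6, 10, 9, 10]
7<9: swap(0,0), lo=1 mid=1 ⇒ [7, 9, 9, 9, 9, 9, 7, 6, 10, 9, 10]
9=9: mid=2
9=9: mid=3
9=9: mid=4
9=9: mid=5
9=9: mid=6
7<9: swap(1,6), lo=2 mid=7 ⇒ [7, 7, 9, 9, 9, 9, 9, 6, 10, 9, 10]
6<9: swap(2,7), lo=3 mid=8 ⇒ [7, 7, 6, 9, 9, 9, 9, 9, 10, 9, 10]
10>9: swap(8,9), hi=8 ⇒ [7, 7, 6, 9, 9, 9, 9, 9, 9, 10, 10]
9=9: mid=9
done. lo=3 hi=8; a=[7, 7, 6, 9, 9, 9, 9, 9, 9, 10, 10]

(3, 8)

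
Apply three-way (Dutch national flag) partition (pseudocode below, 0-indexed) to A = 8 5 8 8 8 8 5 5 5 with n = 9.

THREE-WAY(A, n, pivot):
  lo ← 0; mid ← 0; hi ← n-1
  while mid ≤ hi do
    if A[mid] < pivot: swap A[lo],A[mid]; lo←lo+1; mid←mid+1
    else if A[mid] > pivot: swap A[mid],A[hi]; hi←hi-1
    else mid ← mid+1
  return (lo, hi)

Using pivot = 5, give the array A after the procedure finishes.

5 5 5 5 8 8 8 8 8

pivot = 5; lo=0, mid=0, hi=8
A[mid]=8>5: swap A[0],A[8]; hi=7 → 5 5 8 8 8 8 5 5 8
A[mid]=5=5: mid=1
A[mid]=5=5: mid=2
A[mid]=8>5: swap A[2],A[7]; hi=6 → 5 5 5 8 8 8 5 8 8
A[mid]=5=5: mid=3
A[mid]=8>5: swap A[3],A[6]; hi=5 → 5 5 5 5 8 8 8 8 8
A[mid]=5=5: mid=4
A[mid]=8>5: swap A[4],A[5]; hi=4 → 5 5 5 5 8 8 8 8 8
A[mid]=8>5: swap A[4],A[4]; hi=3 → 5 5 5 5 8 8 8 8 8
end: lo=0, hi=3; A = 5 5 5 5 8 8 8 8 8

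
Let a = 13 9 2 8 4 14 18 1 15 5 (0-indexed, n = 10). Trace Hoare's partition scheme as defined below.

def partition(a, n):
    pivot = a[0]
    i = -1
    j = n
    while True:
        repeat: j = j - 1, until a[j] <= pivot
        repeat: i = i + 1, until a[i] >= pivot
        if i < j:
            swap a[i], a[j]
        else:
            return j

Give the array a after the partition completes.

pivot=13
j stops at 9 (5), i stops at 0 (13); swap ⇒ 5 9 2 8 4 14 18 1 15 13
j stops at 7 (1), i stops at 5 (14); swap ⇒ 5 9 2 8 4 1 18 14 15 13
j stops at 5, i stops at 6; i≥j ⇒ return 5. a=5 9 2 8 4 1 18 14 15 13

5 9 2 8 4 1 18 14 15 13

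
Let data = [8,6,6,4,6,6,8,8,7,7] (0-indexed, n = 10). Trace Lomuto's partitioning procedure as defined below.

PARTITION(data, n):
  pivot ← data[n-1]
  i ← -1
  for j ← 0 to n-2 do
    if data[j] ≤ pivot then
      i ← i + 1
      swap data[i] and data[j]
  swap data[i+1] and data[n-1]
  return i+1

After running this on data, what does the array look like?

[6,6,4,6,6,7,7,8,8,8]

pivot = data[9] = 7; i = -1
j=0: data[0]=8 > 7 → no swap
j=1: data[1]=6 ≤ 7 → i=0, swap data[0],data[1] → [6,8,6,4,6,6,8,8,7,7]
j=2: data[2]=6 ≤ 7 → i=1, swap data[1],data[2] → [6,6,8,4,6,6,8,8,7,7]
j=3: data[3]=4 ≤ 7 → i=2, swap data[2],data[3] → [6,6,4,8,6,6,8,8,7,7]
j=4: data[4]=6 ≤ 7 → i=3, swap data[3],data[4] → [6,6,4,6,8,6,8,8,7,7]
j=5: data[5]=6 ≤ 7 → i=4, swap data[4],data[5] → [6,6,4,6,6,8,8,8,7,7]
j=6: data[6]=8 > 7 → no swap
j=7: data[7]=8 > 7 → no swap
j=8: data[8]=7 ≤ 7 → i=5, swap data[5],data[8] → [6,6,4,6,6,7,8,8,8,7]
final swap data[6],data[9] → [6,6,4,6,6,7,7,8,8,8]; return 6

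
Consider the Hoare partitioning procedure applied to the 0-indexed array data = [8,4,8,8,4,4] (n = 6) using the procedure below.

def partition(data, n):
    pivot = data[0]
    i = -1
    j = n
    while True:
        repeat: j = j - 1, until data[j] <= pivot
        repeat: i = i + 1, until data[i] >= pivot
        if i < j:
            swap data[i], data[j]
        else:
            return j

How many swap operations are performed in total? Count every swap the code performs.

2

pivot = data[0] = 8; i = -1, j = 6
j→5 (data[5]=4≤8), i→0 (data[0]=8≥8); i<j, swap → [4,4,8,8,4,8]
j→4 (data[4]=4≤8), i→2 (data[2]=8≥8); i<j, swap → [4,4,4,8,8,8]
j→3, i→3; i≥j, return j=3. data = [4,4,4,8,8,8]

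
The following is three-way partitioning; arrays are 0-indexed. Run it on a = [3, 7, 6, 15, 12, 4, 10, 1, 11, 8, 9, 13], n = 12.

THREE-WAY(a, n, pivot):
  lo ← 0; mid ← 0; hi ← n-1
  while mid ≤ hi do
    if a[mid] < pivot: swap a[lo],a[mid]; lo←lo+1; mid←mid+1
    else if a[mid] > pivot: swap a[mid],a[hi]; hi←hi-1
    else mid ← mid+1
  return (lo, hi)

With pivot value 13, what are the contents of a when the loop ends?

[3, 7, 6, 12, 4, 10, 1, 11, 8, 9, 13, 15]

pivot = 13; lo=0, mid=0, hi=11
a[mid]=3<13: swap a[0],a[0]; lo=1,mid=1 → [3, 7, 6, 15, 12, 4, 10, 1, 11, 8, 9, 13]
a[mid]=7<13: swap a[1],a[1]; lo=2,mid=2 → [3, 7, 6, 15, 12, 4, 10, 1, 11, 8, 9, 13]
a[mid]=6<13: swap a[2],a[2]; lo=3,mid=3 → [3, 7, 6, 15, 12, 4, 10, 1, 11, 8, 9, 13]
a[mid]=15>13: swap a[3],a[11]; hi=10 → [3, 7, 6, 13, 12, 4, 10, 1, 11, 8, 9, 15]
a[mid]=13=13: mid=4
a[mid]=12<13: swap a[3],a[4]; lo=4,mid=5 → [3, 7, 6, 12, 13, 4, 10, 1, 11, 8, 9, 15]
a[mid]=4<13: swap a[4],a[5]; lo=5,mid=6 → [3, 7, 6, 12, 4, 13, 10, 1, 11, 8, 9, 15]
a[mid]=10<13: swap a[5],a[6]; lo=6,mid=7 → [3, 7, 6, 12, 4, 10, 13, 1, 11, 8, 9, 15]
a[mid]=1<13: swap a[6],a[7]; lo=7,mid=8 → [3, 7, 6, 12, 4, 10, 1, 13, 11, 8, 9, 15]
a[mid]=11<13: swap a[7],a[8]; lo=8,mid=9 → [3, 7, 6, 12, 4, 10, 1, 11, 13, 8, 9, 15]
a[mid]=8<13: swap a[8],a[9]; lo=9,mid=10 → [3, 7, 6, 12, 4, 10, 1, 11, 8, 13, 9, 15]
a[mid]=9<13: swap a[9],a[10]; lo=10,mid=11 → [3, 7, 6, 12, 4, 10, 1, 11, 8, 9, 13, 15]
end: lo=10, hi=10; a = [3, 7, 6, 12, 4, 10, 1, 11, 8, 9, 13, 15]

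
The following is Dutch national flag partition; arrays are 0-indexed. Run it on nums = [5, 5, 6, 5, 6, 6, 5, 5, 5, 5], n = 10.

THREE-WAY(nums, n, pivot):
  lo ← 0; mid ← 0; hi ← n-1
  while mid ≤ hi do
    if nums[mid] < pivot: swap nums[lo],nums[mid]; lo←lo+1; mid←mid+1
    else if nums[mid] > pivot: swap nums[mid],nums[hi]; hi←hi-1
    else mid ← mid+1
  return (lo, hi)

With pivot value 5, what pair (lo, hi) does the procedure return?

lo=0 mid=0 hi=9
5=5: mid=1
5=5: mid=2
6>5: swap(2,9), hi=8 ⇒ [5, 5, 5, 5, 6, 6, 5, 5, 5, 6]
5=5: mid=3
5=5: mid=4
6>5: swap(4,8), hi=7 ⇒ [5, 5, 5, 5, 5, 6, 5, 5, 6, 6]
5=5: mid=5
6>5: swap(5,7), hi=6 ⇒ [5, 5, 5, 5, 5, 5, 5, 6, 6, 6]
5=5: mid=6
5=5: mid=7
done. lo=0 hi=6; nums=[5, 5, 5, 5, 5, 5, 5, 6, 6, 6]

(0, 6)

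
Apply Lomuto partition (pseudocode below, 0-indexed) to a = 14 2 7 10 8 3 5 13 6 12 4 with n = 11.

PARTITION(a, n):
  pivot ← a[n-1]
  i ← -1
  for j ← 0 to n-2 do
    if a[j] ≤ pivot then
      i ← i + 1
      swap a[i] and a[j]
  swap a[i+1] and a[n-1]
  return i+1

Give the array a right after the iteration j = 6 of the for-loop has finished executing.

2 3 7 10 8 14 5 13 6 12 4

pivot = a[10] = 4; i = -1
j=0: a[0]=14 > 4 → no swap
j=1: a[1]=2 ≤ 4 → i=0, swap a[0],a[1] → 2 14 7 10 8 3 5 13 6 12 4
j=2: a[2]=7 > 4 → no swap
j=3: a[3]=10 > 4 → no swap
j=4: a[4]=8 > 4 → no swap
j=5: a[5]=3 ≤ 4 → i=1, swap a[1],a[5] → 2 3 7 10 8 14 5 13 6 12 4
j=6: a[6]=5 > 4 → no swap
(after j=6) a = 2 3 7 10 8 14 5 13 6 12 4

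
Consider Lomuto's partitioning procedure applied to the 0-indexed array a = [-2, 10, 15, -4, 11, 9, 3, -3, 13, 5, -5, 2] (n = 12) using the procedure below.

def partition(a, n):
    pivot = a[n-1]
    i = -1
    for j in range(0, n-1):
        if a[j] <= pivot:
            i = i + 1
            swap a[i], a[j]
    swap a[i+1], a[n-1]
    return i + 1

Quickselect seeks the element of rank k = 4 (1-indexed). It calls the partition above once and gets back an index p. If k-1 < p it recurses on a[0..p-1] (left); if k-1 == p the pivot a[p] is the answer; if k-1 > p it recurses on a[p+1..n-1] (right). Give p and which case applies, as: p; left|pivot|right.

4; left

pivot = a[11] = 2; i = -1
j=0: a[0]=-2 ≤ 2 → i=0, swap a[0],a[0] (no change) → [-2, 10, 15, -4, 11, 9, 3, -3, 13, 5, -5, 2]
j=1: a[1]=10 > 2 → no swap
j=2: a[2]=15 > 2 → no swap
j=3: a[3]=-4 ≤ 2 → i=1, swap a[1],a[3] → [-2, -4, 15, 10, 11, 9, 3, -3, 13, 5, -5, 2]
j=4: a[4]=11 > 2 → no swap
j=5: a[5]=9 > 2 → no swap
j=6: a[6]=3 > 2 → no swap
j=7: a[7]=-3 ≤ 2 → i=2, swap a[2],a[7] → [-2, -4, -3, 10, 11, 9, 3, 15, 13, 5, -5, 2]
j=8: a[8]=13 > 2 → no swap
j=9: a[9]=5 > 2 → no swap
j=10: a[10]=-5 ≤ 2 → i=3, swap a[3],a[10] → [-2, -4, -3, -5, 11, 9, 3, 15, 13, 5, 10, 2]
final swap a[4],a[11] → [-2, -4, -3, -5, 2, 9, 3, 15, 13, 5, 10, 11]; return 4
p = 4; k-1 = 3 < 4 ⇒ left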